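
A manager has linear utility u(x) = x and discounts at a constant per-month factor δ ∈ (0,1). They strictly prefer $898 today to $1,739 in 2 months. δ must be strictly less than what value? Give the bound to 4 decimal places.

δ < 0.7186

Comparing present values: 898 > δ^2·1739.
Dividing by 1739: δ^2 < 0.51639. Both sides are positive, so the square root keeps the direction.
δ < (898/1739)^(1/2) ≈ 0.7186.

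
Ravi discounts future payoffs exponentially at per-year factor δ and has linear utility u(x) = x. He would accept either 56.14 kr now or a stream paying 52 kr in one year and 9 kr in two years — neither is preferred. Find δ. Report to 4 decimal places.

Present value of the stream is 52·δ + 9·δ². Indifference gives 52δ + 9δ² = 56.14.
Rearranged: 9δ² + 52δ − 56.14 = 0.
δ = (−52 + √(52² + 4·9·56.14)) / (2·9) = (−52 + √4725.04) / 18 ≈ 0.9299.

δ ≈ 0.9299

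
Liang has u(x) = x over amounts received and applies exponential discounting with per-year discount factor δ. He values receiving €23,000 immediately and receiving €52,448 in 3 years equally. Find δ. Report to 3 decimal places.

δ ≈ 0.760

Equating discounted utilities: u(23000) = δ^3·u(52448) ⇒ δ^3 = u(23000)/u(52448).
With u(x) = x: δ^3 = 23000/52448 = 0.43853.
Taking the cube root: δ = 0.43853^(1/3) ≈ 0.760.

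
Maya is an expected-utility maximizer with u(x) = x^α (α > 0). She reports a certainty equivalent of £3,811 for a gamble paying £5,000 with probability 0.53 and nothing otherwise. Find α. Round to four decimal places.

The lottery's expected utility is 0.53·u(5000) + 0.47·u(0) = 0.53·5000^α (since u(0) = 0 for α > 0).
Setting u(3811) equal to that: 3811^α = 0.53·5000^α ⇒ (3811/5000)^α = 0.53.
Take logs: α = ln 0.53 / ln(3811/5000) ≈ 2.338011.

α ≈ 2.3380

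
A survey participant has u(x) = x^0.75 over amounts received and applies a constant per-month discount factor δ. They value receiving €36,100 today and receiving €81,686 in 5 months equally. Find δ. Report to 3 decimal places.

δ ≈ 0.885

The payoff in 5 months is discounted by δ^5, so u(36100) = δ^5·u(81686) and δ^5 = u(36100)/u(81686).
Since u(x) = x^0.75, δ^5 = (36100/81686)^0.75 = 0.44194^0.75 = 0.54203.
Hence δ = (0.54203)^(1/5) = 0.88472.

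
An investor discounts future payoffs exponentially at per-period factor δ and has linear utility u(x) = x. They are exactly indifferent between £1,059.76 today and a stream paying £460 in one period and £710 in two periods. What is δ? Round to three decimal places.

δ ≈ 0.940

Equating present values: 1059.76 = 460δ + 710δ².
So 710δ² + 460δ − 1059.76 = 0.
The positive root is δ = [−460 + √(460² + 4·710·1059.76)] / (2·710) = (−460 + 1794.803)/1420 ≈ 0.940.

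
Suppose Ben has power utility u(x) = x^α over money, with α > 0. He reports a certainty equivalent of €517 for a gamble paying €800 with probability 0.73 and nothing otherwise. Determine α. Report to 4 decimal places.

Since u(0) = 0, the lottery's EU is 0.73·800^α.
Equating: 517^α = 0.73·800^α, i.e. 0.6462^α = 0.73.
Taking logs: α·ln(517/800) = ln(0.73), so α = -0.3147107 / -0.4365689 ≈ 0.7209.

α ≈ 0.7209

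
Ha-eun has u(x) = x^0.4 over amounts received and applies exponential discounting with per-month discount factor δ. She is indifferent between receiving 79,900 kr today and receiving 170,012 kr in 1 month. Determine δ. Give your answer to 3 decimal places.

δ ≈ 0.739

Equating discounted utilities: u(79900) = δ·u(170012) ⇒ δ = u(79900)/u(170012).
Since u(x) = x^0.4, δ = (79900/170012)^0.4 = 0.46997^0.4 = 0.73931.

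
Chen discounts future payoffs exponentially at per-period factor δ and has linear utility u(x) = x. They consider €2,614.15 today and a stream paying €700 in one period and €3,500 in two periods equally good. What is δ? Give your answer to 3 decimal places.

Present value of the stream is 700·δ + 3500·δ². Indifference gives 700δ + 3500δ² = 2614.15.
So 3500δ² + 700δ − 2614.15 = 0.
The positive root is δ = [−700 + √(700² + 4·3500·2614.15)] / (2·3500) = (−700 + 6090.000)/7000 ≈ 0.770.

δ ≈ 0.770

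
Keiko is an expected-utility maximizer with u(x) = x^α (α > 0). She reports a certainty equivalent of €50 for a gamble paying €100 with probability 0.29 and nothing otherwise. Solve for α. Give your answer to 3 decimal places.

The lottery's expected utility is 0.29·u(100) + 0.71·u(0) = 0.29·100^α (since u(0) = 0 for α > 0).
Indifference: 50^α = 0.29·100^α, so (50/100)^α = 0.29.
α = ln(0.29) / ln(50/100) = -1.237874/-0.693147 ≈ 1.786.

α ≈ 1.786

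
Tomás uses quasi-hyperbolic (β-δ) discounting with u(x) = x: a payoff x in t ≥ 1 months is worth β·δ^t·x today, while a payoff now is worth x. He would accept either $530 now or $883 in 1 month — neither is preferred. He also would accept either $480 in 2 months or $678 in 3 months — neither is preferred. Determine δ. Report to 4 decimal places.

Both payoffs in the second observation are in the future, so β drops out: δ^2·480 = δ^3·678 ⇒ δ = 480/678 = 0.70796.

δ ≈ 0.7080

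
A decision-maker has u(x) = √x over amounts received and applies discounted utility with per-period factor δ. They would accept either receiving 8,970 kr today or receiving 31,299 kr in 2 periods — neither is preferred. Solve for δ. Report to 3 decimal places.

Equating discounted utilities: u(8970) = δ^2·u(31299) ⇒ δ^2 = u(8970)/u(31299).
With u(x) = √x: δ^2 = √8970/√31299 = √(8970/31299) = 0.53534.
Hence δ = (0.53534)^(1/2) = 0.73167.

δ ≈ 0.732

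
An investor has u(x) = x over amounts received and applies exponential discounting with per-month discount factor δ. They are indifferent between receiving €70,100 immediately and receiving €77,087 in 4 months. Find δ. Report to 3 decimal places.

δ ≈ 0.977

Indifference means u(70100) = δ^4 · u(77087), so δ^4 = u(70100)/u(77087).
With u(x) = x: δ^4 = 70100/77087 = 0.90936.
Hence δ = (0.90936)^(1/4) = 0.97653.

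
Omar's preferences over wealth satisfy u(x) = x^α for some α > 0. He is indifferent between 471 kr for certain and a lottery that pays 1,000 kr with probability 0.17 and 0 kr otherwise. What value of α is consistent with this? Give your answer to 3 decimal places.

α ≈ 2.354

The lottery's expected utility is 0.17·u(1000) + 0.83·u(0) = 0.17·1000^α (since u(0) = 0 for α > 0).
Indifference: 471^α = 0.17·1000^α, so (471/1000)^α = 0.17.
Taking logs: α·ln(471/1000) = ln(0.17), so α = -1.771957 / -0.752897 ≈ 2.354.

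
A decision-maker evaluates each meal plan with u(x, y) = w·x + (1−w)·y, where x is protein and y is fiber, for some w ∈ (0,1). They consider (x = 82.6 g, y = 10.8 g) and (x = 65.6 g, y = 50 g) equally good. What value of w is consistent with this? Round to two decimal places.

Indifference: w·82.6 + (1−w)·10.8 = w·65.6 + (1−w)·50.
Rearranging, 17·w − 39.2·(1−w) = 0.
The marginal rate of substitution is 39.2/17, so w = 39.2/(17+39.2) = 0.70.

w = 0.70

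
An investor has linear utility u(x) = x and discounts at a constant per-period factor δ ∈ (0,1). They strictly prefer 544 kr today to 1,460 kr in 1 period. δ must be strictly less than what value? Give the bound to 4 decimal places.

δ < 0.3726

Comparing present values: 544 > δ·1460.
So δ < 544/1460 = 0.37260.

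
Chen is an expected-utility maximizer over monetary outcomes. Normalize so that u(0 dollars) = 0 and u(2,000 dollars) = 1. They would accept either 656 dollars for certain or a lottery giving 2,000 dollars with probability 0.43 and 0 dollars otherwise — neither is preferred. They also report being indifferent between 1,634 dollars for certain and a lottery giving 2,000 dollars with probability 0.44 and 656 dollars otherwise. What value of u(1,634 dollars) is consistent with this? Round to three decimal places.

0.681

The first gamble pins u(656 dollars): it must equal 0.43·1 + 0.57·0 = 0.43.
Then u(1,634 dollars) = 0.44·u(2,000 dollars) + 0.56·u(656 dollars) = 0.44·1.00 + 0.56·0.43 = 0.6808.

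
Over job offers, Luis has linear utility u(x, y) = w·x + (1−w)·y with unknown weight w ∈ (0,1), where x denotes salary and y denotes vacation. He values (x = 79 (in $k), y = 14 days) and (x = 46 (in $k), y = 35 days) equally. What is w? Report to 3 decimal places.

Indifference: w·79 + (1−w)·14 = w·46 + (1−w)·35.
Collecting terms: w·33 = (1−w)·21.
Hence w = 21/(33+21) = 21/54 = 0.389.

w = 0.389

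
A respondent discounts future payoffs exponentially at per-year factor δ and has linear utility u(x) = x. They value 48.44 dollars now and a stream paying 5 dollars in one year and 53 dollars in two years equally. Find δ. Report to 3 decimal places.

δ ≈ 0.910

The stream is worth 5δ + 53δ² today, so 5δ + 53δ² = 48.44.
That is, 53δ² + 5δ − 48.44 = 0, a quadratic in δ.
δ = (−5 + √(5² + 4·53·48.44)) / (2·53) = (−5 + √10294.28) / 106 ≈ 0.910.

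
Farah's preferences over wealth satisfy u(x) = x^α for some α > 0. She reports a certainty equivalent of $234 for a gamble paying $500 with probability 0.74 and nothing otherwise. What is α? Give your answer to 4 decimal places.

Since u(0) = 0, the lottery's EU is 0.74·500^α.
Equating: 234^α = 0.74·500^α, i.e. 0.4680^α = 0.74.
Taking logs: α·ln(234/500) = ln(0.74), so α = -0.3011051 / -0.7592870 ≈ 0.3966.

α ≈ 0.3966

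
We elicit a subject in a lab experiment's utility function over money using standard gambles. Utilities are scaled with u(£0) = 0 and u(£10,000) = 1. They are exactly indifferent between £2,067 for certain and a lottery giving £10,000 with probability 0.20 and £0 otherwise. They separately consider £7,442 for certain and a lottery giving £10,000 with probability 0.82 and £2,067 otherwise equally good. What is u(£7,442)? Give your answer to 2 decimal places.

The first gamble pins u(£2,067): it must equal 0.20·1 + 0.80·0 = 0.20.
Then u(£7,442) = 0.82·u(£10,000) + 0.18·u(£2,067) = 0.82·1.00 + 0.18·0.20 = 0.8560.

0.86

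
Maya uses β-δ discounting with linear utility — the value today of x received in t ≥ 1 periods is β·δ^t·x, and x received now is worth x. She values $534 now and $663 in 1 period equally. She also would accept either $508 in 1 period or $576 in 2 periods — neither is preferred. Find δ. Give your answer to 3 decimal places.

δ ≈ 0.882

Both payoffs in the second observation are in the future, so β drops out: δ^1·508 = δ^2·576 ⇒ δ = 508/576 = 0.88194.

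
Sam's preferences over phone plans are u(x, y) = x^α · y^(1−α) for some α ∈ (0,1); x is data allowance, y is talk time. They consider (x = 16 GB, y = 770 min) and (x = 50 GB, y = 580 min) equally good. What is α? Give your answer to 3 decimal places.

Set the two utilities equal: 16^α·770^(1−α) = 50^α·580^(1−α).
(16/50)^α = (580/770)^(1−α); take logs: α·ln(16/50) = (1−α)·ln(580/770), i.e. α·-1.139434 = (1−α)·-0.283362.
So α/(1−α) = (-0.283362)/(-1.139434) = 0.248687, and α = 0.248687/1.248687 ≈ 0.199.

α ≈ 0.199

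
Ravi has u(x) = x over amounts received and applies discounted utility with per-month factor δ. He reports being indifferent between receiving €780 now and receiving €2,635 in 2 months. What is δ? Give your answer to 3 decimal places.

δ ≈ 0.544

The payoff in 2 months is discounted by δ^2, so u(780) = δ^2·u(2635) and δ^2 = u(780)/u(2635).
With u(x) = x: δ^2 = 780/2635 = 0.29602.
Taking the square root: δ = 0.29602^(1/2) ≈ 0.544.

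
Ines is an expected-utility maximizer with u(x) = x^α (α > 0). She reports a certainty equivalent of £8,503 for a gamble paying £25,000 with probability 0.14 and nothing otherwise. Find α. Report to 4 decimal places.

α ≈ 1.8231

The lottery's expected utility is 0.14·u(25000) + 0.86·u(0) = 0.14·25000^α (since u(0) = 0 for α > 0).
Setting u(8503) equal to that: 8503^α = 0.14·25000^α ⇒ (8503/25000)^α = 0.14.
Take logs: α = ln 0.14 / ln(8503/25000) ≈ 1.823080.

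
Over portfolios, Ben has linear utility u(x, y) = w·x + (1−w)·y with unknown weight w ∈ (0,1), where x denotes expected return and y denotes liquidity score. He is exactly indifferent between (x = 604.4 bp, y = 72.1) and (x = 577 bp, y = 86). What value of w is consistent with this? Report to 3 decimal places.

u(604.4,72.1) = u(577,86) means w·604.4 + (1−w)·72.1 = w·577 + (1−w)·86.
Collecting terms: w·27.4 = (1−w)·13.9.
The marginal rate of substitution is 13.9/27.4, so w = 13.9/(27.4+13.9) = 0.337.

w = 0.337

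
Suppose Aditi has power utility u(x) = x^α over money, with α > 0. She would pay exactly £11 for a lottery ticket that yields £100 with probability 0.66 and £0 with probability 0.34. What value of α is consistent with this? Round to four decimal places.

Since u(0) = 0, the lottery's EU is 0.66·100^α.
Setting u(11) equal to that: 11^α = 0.66·100^α ⇒ (11/100)^α = 0.66.
α = ln(0.66) / ln(11/100) = -0.4155154/-2.2072749 ≈ 0.1882.

α ≈ 0.1882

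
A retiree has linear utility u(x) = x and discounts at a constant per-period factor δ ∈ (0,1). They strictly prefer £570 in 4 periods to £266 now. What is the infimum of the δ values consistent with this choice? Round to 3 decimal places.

δ > 0.827

Comparing present values: 266 < δ^4·570.
Dividing by 570: δ^4 > 0.46667. Both sides are positive, so the 4th root keeps the direction.
δ > 0.46667^(1/4) = 0.827.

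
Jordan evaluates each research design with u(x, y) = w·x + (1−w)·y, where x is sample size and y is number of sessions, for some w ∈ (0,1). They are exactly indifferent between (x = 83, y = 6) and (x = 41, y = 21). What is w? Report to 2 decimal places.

w = 0.26

Equating utilities: w·83 + (1−w)·6 = w·41 + (1−w)·21.
Rearranging, 42·w − 15·(1−w) = 0.
The marginal rate of substitution is 15/42, so w = 15/(42+15) = 0.26.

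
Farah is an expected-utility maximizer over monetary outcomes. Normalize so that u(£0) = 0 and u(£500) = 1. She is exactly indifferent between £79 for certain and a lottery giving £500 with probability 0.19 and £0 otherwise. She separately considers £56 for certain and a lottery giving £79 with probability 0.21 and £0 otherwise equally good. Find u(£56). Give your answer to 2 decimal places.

0.04

The first gamble pins u(£79): it must equal 0.19·1 + 0.81·0 = 0.19.
Chaining: u(£56) = 0.21·0.19 + 0.79·0.00 = 0.0399.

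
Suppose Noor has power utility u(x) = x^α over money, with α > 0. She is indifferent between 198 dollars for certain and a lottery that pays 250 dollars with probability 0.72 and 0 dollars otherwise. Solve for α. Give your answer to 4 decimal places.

Since u(0) = 0, the lottery's EU is 0.72·250^α.
Setting u(198) equal to that: 198^α = 0.72·250^α ⇒ (198/250)^α = 0.72.
Taking logs: α·ln(198/250) = ln(0.72), so α = -0.3285041 / -0.2331939 ≈ 1.4087.

α ≈ 1.4087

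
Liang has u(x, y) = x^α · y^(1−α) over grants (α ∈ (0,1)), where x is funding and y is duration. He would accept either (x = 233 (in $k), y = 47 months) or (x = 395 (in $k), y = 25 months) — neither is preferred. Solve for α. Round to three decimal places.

α ≈ 0.545

Indifference: 233^α · 47^(1−α) = 395^α · 25^(1−α).
Taking logs: α·ln 233 + (1−α)·ln 47 = α·ln 395 + (1−α)·ln 25, i.e. α·-0.527847 = (1−α)·-0.631272.
With A = -0.527847 and B = -0.631272: α·A = (1−α)·B, so α = B/(A+B) = -0.631272/-1.159119 ≈ 0.545.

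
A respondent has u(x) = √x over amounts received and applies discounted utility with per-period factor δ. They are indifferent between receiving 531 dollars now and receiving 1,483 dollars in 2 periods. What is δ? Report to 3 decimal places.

The payoff in 2 periods is discounted by δ^2, so u(531) = δ^2·u(1483) and δ^2 = u(531)/u(1483).
With u(x) = √x: δ^2 = √531/√1483 = √(531/1483) = 0.59838.
So δ = 0.59838^(1/2) ≈ 0.774.

δ ≈ 0.774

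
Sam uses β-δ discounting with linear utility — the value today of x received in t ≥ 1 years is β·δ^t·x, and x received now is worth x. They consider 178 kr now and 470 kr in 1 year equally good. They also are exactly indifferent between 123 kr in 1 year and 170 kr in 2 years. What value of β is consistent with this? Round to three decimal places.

β ≈ 0.523

From the later pair, β·δ^1·123 = β·δ^2·170; dividing through, δ = 123/170 = 0.72353.
Substituting δ into 178 = β·δ·470: β = 178/(340.059) ≈ 0.523.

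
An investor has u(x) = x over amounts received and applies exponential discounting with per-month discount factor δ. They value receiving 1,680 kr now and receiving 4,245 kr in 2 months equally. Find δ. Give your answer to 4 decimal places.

Equating discounted utilities: u(1680) = δ^2·u(4245) ⇒ δ^2 = u(1680)/u(4245).
With u(x) = x: δ^2 = 1680/4245 = 0.39576.
Taking the square root: δ = 0.39576^(1/2) ≈ 0.6291.

δ ≈ 0.6291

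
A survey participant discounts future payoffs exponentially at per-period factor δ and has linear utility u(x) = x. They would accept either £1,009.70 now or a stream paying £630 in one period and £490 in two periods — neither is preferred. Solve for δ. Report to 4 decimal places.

Equating present values: 1009.70 = 630δ + 490δ².
So 490δ² + 630δ − 1009.70 = 0.
By the quadratic formula (taking the positive root), δ = (−630 + √2375912.00) / 980 ≈ 0.9300.

δ ≈ 0.9300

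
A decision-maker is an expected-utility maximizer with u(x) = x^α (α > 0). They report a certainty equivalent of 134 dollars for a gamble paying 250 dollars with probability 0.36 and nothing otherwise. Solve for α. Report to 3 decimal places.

EU(lottery) = 0.36·250^α + 0.64·0 = 0.36·250^α.
Indifference: 134^α = 0.36·250^α, so (134/250)^α = 0.36.
Taking logs: α·ln(134/250) = ln(0.36), so α = -1.021651 / -0.623621 ≈ 1.638.

α ≈ 1.638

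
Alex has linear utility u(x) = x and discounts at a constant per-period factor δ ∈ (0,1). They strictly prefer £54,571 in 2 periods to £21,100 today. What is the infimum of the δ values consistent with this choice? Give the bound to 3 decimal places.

Comparing present values: 21100 < δ^2·54571.
Hence δ^2 > 21100/54571 = 0.38665, and x ↦ x^(1/2) is increasing on (0,∞).
δ > (21100/54571)^(1/2) ≈ 0.622.

δ > 0.622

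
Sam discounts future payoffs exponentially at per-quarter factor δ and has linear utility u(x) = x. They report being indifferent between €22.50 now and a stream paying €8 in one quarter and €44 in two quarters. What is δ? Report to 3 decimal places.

The stream is worth 8δ + 44δ² today, so 8δ + 44δ² = 22.50.
Rearranged: 44δ² + 8δ − 22.50 = 0.
By the quadratic formula (taking the positive root), δ = (−8 + √4024.00) / 88 ≈ 0.630.

δ ≈ 0.630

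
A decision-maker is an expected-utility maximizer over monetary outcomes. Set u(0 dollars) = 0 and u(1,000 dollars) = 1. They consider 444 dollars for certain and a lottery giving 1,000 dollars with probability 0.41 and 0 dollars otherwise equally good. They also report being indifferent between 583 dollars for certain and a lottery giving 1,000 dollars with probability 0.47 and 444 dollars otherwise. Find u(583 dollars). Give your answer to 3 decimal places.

0.687

From the first indifference, u(444 dollars) = 0.41·u(1,000 dollars) + 0.59·u(0 dollars) = 0.41·1 + 0.59·0 = 0.41.
Then u(583 dollars) = 0.47·u(1,000 dollars) + 0.53·u(444 dollars) = 0.47·1.00 + 0.53·0.41 = 0.6873.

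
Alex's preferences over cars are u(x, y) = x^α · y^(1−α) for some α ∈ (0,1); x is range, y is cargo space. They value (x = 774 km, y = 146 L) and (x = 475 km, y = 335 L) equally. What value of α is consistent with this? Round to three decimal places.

α ≈ 0.630

The Cobb–Douglas utilities coincide, so 774^α·146^(1−α) = 475^α·335^(1−α).
Taking logs: α·ln 774 + (1−α)·ln 146 = α·ln 475 + (1−α)·ln 335, i.e. α·0.488257 = (1−α)·0.830524.
So α/(1−α) = (0.830524)/(0.488257) = 1.700998, and α = 1.700998/2.700998 ≈ 0.630.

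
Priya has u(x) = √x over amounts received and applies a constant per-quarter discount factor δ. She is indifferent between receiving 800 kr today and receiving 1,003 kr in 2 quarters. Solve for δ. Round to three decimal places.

δ ≈ 0.945

Equating discounted utilities: u(800) = δ^2·u(1003) ⇒ δ^2 = u(800)/u(1003).
Since u(x) = √x, δ^2 = √(800/1003) = 0.89309.
So δ = 0.89309^(1/2) ≈ 0.945.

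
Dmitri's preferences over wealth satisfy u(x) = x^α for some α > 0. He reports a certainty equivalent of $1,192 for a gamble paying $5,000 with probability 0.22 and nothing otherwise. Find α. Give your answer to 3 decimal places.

The lottery's expected utility is 0.22·u(5000) + 0.78·u(0) = 0.22·5000^α (since u(0) = 0 for α > 0).
Equating: 1192^α = 0.22·5000^α, i.e. 0.2384^α = 0.22.
α = ln(0.22) / ln(1192/5000) = -1.514128/-1.433805 ≈ 1.056.

α ≈ 1.056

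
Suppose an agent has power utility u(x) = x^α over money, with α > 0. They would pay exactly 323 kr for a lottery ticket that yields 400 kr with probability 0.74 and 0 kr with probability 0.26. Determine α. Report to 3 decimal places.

Since u(0) = 0, the lottery's EU is 0.74·400^α.
Setting u(323) equal to that: 323^α = 0.74·400^α ⇒ (323/400)^α = 0.74.
α = ln(0.74) / ln(323/400) = -0.301105/-0.213812 ≈ 1.408.

α ≈ 1.408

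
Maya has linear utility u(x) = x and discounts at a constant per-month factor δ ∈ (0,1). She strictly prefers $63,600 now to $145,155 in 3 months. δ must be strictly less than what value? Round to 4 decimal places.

δ < 0.7595

Under u(x) = x this choice says 63600 > δ^3·145155.
So δ^3 < 63600/145155 = 0.43815; taking the cube root of both positive sides preserves the inequality.
δ < 0.43815^(1/3) = 0.7595.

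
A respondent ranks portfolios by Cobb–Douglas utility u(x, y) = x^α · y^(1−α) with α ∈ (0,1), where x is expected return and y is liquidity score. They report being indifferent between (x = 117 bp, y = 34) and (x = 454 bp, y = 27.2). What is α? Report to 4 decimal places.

α ≈ 0.1413

The Cobb–Douglas utilities coincide, so 117^α·34^(1−α) = 454^α·27.2^(1−α).
Taking logs: α·ln 117 + (1−α)·ln 34 = α·ln 454 + (1−α)·ln 27.2, i.e. α·-1.3559233 = (1−α)·-0.2231436.
Thus α·(-1.5790669) = -0.2231436, so α = -0.2231436/-1.5790669 ≈ 0.1413.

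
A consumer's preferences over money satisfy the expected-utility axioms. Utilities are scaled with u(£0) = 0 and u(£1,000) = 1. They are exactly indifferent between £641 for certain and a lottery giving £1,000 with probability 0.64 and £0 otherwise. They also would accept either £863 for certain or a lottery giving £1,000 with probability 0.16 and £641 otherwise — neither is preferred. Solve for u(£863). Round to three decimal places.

The first gamble pins u(£641): it must equal 0.64·1 + 0.36·0 = 0.64.
Chaining: u(£863) = 0.16·1.00 + 0.84·0.64 = 0.6976.

0.698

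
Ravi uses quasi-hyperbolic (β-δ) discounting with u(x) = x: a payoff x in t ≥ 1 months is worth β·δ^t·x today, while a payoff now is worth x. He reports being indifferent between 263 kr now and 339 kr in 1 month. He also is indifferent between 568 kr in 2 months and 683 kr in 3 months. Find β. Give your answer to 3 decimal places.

From the later pair, β·δ^2·568 = β·δ^3·683; dividing through, δ = 568/683 = 0.83163.
The first indifference: 263 = β·δ·339, so β = 263/(δ·339) = 263/(0.83163·339) ≈ 0.933.

β ≈ 0.933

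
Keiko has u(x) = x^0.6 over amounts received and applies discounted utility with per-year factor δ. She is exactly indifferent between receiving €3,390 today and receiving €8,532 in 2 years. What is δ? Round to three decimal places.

δ ≈ 0.758

Indifference means u(3390) = δ^2 · u(8532), so δ^2 = u(3390)/u(8532).
With u(x) = x^0.6: δ^2 = 3390^0.6/8532^0.6 = (3390/8532)^0.6 = 0.57476.
So δ = 0.57476^(1/2) ≈ 0.758.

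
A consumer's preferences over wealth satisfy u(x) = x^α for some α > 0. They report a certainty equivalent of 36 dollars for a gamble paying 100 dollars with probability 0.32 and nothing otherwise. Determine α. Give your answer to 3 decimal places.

α ≈ 1.115

Since u(0) = 0, the lottery's EU is 0.32·100^α.
Equating: 36^α = 0.32·100^α, i.e. 0.3600^α = 0.32.
Take logs: α = ln 0.32 / ln(36/100) ≈ 1.11529.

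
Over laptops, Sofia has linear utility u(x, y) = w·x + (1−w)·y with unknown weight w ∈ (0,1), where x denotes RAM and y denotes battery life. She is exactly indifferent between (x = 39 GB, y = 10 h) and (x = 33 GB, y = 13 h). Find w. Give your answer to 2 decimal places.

w = 0.33

Indifference: w·39 + (1−w)·10 = w·33 + (1−w)·13.
w·(39−33) = (1−w)·(13−10), i.e. w·6 = (1−w)·3.
So w/(1−w) = 3/6 = 0.5000, giving w = 3/(6+3) = 0.33.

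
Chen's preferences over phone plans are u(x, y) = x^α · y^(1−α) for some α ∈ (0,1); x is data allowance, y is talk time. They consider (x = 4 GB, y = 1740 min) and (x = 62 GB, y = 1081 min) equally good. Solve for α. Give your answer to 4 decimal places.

The Cobb–Douglas utilities coincide, so 4^α·1740^(1−α) = 62^α·1081^(1−α).
Taking logs: α·ln 4 + (1−α)·ln 1740 = α·ln 62 + (1−α)·ln 1081, i.e. α·-2.7408400 = (1−α)·-0.4759986.
So α/(1−α) = (-0.4759986)/(-2.7408400) = 0.1736689, and α = 0.1736689/1.1736689 ≈ 0.1480.

α ≈ 0.1480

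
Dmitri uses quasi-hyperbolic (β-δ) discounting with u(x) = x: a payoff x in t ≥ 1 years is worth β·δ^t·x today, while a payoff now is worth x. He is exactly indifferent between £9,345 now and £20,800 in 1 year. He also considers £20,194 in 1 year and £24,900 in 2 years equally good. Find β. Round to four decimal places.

β ≈ 0.5540

The second indifference involves only future payoffs, so β cancels: β·δ^1·20194 = β·δ^2·24900, giving δ = 20194/24900 = 0.81100.
Now use the now-vs-future pair: 9345 = β·δ·20800 gives β = 9345/(0.81100·20800) ≈ 0.5540.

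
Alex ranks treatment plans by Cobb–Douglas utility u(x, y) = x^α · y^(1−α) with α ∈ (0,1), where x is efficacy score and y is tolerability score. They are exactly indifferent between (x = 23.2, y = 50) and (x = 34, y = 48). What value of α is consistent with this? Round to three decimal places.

Indifference: 23.2^α · 50^(1−α) = 34^α · 48^(1−α).
Rearrange to (23.2/34)^α = (48/50)^(1−α) and take logs: α·-0.382208 = (1−α)·-0.040822.
Thus α·(-0.423030) = -0.040822, so α = -0.040822/-0.423030 ≈ 0.096.

α ≈ 0.096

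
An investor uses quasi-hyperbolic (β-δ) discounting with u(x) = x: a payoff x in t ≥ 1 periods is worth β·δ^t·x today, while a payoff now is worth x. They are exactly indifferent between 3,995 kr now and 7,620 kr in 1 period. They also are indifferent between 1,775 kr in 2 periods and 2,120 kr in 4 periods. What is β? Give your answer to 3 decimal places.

The second indifference involves only future payoffs, so β cancels: β·δ^2·1775 = β·δ^4·2120, giving δ^2 = 1775/2120 = 0.83726, so δ = 0.91502.
Substituting δ into 3995 = β·δ·7620: β = 3995/(6972.463) ≈ 0.573.

β ≈ 0.573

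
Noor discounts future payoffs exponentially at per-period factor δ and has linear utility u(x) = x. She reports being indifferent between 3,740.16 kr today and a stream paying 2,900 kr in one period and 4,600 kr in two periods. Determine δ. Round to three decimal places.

Present value of the stream is 2900·δ + 4600·δ². Indifference gives 2900δ + 4600δ² = 3740.16.
That is, 4600δ² + 2900δ − 3740.16 = 0, a quadratic in δ.
The positive root is δ = [−2900 + √(2900² + 4·4600·3740.16)] / (2·4600) = (−2900 + 8788.000)/9200 ≈ 0.640.

δ ≈ 0.640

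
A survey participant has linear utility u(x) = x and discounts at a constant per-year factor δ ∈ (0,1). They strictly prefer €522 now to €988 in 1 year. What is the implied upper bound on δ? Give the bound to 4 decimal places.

δ < 0.5283

The preference means 522 > δ·988.
So δ < 522/988 = 0.52834.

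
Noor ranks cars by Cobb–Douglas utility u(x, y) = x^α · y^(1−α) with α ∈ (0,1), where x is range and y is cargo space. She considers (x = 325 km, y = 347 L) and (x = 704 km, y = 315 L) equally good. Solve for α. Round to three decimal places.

The Cobb–Douglas utilities coincide, so 325^α·347^(1−α) = 704^α·315^(1−α).
Taking logs: α·ln 325 + (1−α)·ln 347 = α·ln 704 + (1−α)·ln 315, i.e. α·-0.772953 = (1−α)·-0.096752.
So α/(1−α) = (-0.096752)/(-0.772953) = 0.125172, and α = 0.125172/1.125172 ≈ 0.111.

α ≈ 0.111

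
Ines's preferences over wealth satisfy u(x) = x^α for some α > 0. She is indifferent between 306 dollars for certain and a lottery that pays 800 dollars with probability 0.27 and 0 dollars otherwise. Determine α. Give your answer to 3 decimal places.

α ≈ 1.362

The lottery's expected utility is 0.27·u(800) + 0.73·u(0) = 0.27·800^α (since u(0) = 0 for α > 0).
Equating: 306^α = 0.27·800^α, i.e. 0.3825^α = 0.27.
Take logs: α = ln 0.27 / ln(306/800) ≈ 1.36243.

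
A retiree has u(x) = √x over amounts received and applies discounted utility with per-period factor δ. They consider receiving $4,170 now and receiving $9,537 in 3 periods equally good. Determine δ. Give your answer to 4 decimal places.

The payoff in 3 periods is discounted by δ^3, so u(4170) = δ^3·u(9537) and δ^3 = u(4170)/u(9537).
With u(x) = √x: δ^3 = √4170/√9537 = √(4170/9537) = 0.66124.
So δ = 0.66124^(1/3) ≈ 0.8712.

δ ≈ 0.8712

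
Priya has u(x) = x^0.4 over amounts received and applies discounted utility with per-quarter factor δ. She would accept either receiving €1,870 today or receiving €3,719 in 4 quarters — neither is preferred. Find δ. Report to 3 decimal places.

Indifference means u(1870) = δ^4 · u(3719), so δ^4 = u(1870)/u(3719).
With u(x) = x^0.4: δ^4 = 1870^0.4/3719^0.4 = (1870/3719)^0.4 = 0.75957.
Hence δ = (0.75957)^(1/4) = 0.93356.

δ ≈ 0.934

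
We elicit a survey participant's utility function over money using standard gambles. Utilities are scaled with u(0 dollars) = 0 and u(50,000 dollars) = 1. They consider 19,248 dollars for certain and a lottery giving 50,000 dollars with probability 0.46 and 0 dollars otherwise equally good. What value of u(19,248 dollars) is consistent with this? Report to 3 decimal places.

0.460

The indifference gives u(19,248 dollars) = 0.46·u(50,000 dollars) + 0.54·u(0 dollars) = 0.46·1 + 0.54·0 = 0.46.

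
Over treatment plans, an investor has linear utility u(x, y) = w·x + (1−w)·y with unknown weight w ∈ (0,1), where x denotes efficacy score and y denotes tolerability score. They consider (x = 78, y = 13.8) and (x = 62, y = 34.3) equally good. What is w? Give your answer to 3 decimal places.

Indifference: w·78 + (1−w)·13.8 = w·62 + (1−w)·34.3.
Rearranging, 16·w − 20.5·(1−w) = 0.
So w/(1−w) = 20.5/16 = 1.2812, giving w = 20.5/(16+20.5) = 0.562.

w = 0.562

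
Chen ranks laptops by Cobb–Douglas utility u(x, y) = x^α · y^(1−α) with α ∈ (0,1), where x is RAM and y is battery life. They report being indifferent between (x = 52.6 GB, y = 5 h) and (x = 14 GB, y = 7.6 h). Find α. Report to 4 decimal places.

α ≈ 0.2403

The Cobb–Douglas utilities coincide, so 52.6^α·5^(1−α) = 14^α·7.6^(1−α).
Taking logs: α·ln 52.6 + (1−α)·ln 5 = α·ln 14 + (1−α)·ln 7.6, i.e. α·1.3236588 = (1−α)·0.4187103.
So α/(1−α) = (0.4187103)/(1.3236588) = 0.3163280, and α = 0.3163280/1.3163280 ≈ 0.2403.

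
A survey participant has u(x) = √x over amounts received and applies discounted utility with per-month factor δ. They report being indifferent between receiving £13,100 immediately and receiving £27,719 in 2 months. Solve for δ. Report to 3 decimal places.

Indifference means u(13100) = δ^2 · u(27719), so δ^2 = u(13100)/u(27719).
With u(x) = √x: δ^2 = √13100/√27719 = √(13100/27719) = 0.68746.
Taking the square root: δ = 0.68746^(1/2) ≈ 0.829.

δ ≈ 0.829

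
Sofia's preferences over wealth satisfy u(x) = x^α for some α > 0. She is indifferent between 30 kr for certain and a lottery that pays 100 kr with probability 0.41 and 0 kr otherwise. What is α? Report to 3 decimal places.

Since u(0) = 0, the lottery's EU is 0.41·100^α.
Setting u(30) equal to that: 30^α = 0.41·100^α ⇒ (30/100)^α = 0.41.
α = ln(0.41) / ln(30/100) = -0.891598/-1.203973 ≈ 0.741.

α ≈ 0.741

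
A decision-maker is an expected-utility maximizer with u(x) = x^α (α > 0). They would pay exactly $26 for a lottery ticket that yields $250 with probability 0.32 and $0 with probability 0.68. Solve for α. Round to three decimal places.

α ≈ 0.503

The lottery's expected utility is 0.32·u(250) + 0.68·u(0) = 0.32·250^α (since u(0) = 0 for α > 0).
Equating: 26^α = 0.32·250^α, i.e. 0.1040^α = 0.32.
Taking logs: α·ln(26/250) = ln(0.32), so α = -1.139434 / -2.263364 ≈ 0.503.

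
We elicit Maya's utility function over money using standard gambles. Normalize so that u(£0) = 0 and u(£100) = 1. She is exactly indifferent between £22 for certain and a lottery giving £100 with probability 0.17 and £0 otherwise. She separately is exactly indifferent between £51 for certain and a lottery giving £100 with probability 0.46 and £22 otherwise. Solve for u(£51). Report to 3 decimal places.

0.552

The first gamble pins u(£22): it must equal 0.17·1 + 0.83·0 = 0.17.
Chaining: u(£51) = 0.46·1.00 + 0.54·0.17 = 0.5518.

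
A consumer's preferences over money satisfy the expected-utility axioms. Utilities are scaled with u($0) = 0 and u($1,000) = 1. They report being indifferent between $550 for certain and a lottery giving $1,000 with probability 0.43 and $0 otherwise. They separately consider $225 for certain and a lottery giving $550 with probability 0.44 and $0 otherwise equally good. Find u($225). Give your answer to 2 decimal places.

The first gamble pins u($550): it must equal 0.43·1 + 0.57·0 = 0.43.
Then u($225) = 0.44·u($550) + 0.56·u($0) = 0.44·0.43 + 0.56·0.00 = 0.1892.

0.19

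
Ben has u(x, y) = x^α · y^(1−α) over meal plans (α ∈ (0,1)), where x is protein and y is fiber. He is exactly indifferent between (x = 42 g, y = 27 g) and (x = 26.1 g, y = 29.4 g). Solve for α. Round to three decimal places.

Indifference: 42^α · 27^(1−α) = 26.1^α · 29.4^(1−α).
Rearrange to (42/26.1)^α = (29.4/27)^(1−α) and take logs: α·0.475734 = (1−α)·0.085158.
Thus α·(0.560892) = 0.085158, so α = 0.085158/0.560892 ≈ 0.152.

α ≈ 0.152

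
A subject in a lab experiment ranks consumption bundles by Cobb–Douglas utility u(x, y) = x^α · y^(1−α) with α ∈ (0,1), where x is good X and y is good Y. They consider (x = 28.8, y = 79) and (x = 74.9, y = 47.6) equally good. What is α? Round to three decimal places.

Indifference: 28.8^α · 79^(1−α) = 74.9^α · 47.6^(1−α).
Rearrange to (28.8/74.9)^α = (47.6/79)^(1−α) and take logs: α·-0.955779 = (1−α)·-0.506615.
Thus α·(-1.462394) = -0.506615, so α = -0.506615/-1.462394 ≈ 0.346.

α ≈ 0.346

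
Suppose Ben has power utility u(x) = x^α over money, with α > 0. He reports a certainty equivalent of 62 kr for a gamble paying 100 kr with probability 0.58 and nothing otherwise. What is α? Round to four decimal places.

Since u(0) = 0, the lottery's EU is 0.58·100^α.
Equating: 62^α = 0.58·100^α, i.e. 0.6200^α = 0.58.
Taking logs: α·ln(62/100) = ln(0.58), so α = -0.5447272 / -0.4780358 ≈ 1.1395.

α ≈ 1.1395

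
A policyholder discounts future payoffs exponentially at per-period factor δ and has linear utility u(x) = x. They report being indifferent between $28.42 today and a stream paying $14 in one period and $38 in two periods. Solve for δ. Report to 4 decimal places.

δ ≈ 0.7000

The stream is worth 14δ + 38δ² today, so 14δ + 38δ² = 28.42.
Rearranged: 38δ² + 14δ − 28.42 = 0.
The positive root is δ = [−14 + √(14² + 4·38·28.42)] / (2·38) = (−14 + 67.200)/76 ≈ 0.7000.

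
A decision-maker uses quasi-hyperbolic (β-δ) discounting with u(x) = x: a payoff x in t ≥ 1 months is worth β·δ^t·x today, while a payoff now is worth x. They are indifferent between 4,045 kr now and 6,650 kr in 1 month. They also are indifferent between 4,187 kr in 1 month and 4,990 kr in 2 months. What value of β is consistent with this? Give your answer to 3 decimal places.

Both payoffs in the second observation are in the future, so β drops out: δ^1·4187 = δ^2·4990 ⇒ δ = 4187/4990 = 0.83908.
Substituting δ into 4045 = β·δ·6650: β = 4045/(5579.870) ≈ 0.725.

β ≈ 0.725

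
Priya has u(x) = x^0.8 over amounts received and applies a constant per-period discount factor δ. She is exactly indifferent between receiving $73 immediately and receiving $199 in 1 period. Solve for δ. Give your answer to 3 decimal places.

δ ≈ 0.448

The payoff in 1 period is discounted by δ, so u(73) = δ·u(199) and δ = u(73)/u(199).
Since u(x) = x^0.8, δ = (73/199)^0.8 = 0.36683^0.8 = 0.44831.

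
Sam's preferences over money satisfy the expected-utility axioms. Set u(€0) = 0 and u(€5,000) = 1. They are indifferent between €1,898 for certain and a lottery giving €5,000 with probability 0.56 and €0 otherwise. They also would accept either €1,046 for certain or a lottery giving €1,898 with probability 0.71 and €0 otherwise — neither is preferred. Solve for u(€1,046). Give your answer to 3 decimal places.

0.398

From the first indifference, u(€1,898) = 0.56·u(€5,000) + 0.44·u(€0) = 0.56·1 + 0.44·0 = 0.56.
Chaining: u(€1,046) = 0.71·0.56 + 0.29·0.00 = 0.3976.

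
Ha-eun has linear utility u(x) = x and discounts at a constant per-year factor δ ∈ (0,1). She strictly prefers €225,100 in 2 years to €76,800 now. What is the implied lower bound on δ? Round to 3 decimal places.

δ > 0.584

Under u(x) = x this choice says 76800 < δ^2·225100.
So δ^2 > 76800/225100 = 0.34118; taking the square root of both positive sides preserves the inequality.
δ > 0.34118^(1/2) = 0.584.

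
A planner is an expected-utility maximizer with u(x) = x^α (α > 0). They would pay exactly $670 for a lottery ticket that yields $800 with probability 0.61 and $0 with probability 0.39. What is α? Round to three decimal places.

The lottery's expected utility is 0.61·u(800) + 0.39·u(0) = 0.61·800^α (since u(0) = 0 for α > 0).
Indifference: 670^α = 0.61·800^α, so (670/800)^α = 0.61.
Take logs: α = ln 0.61 / ln(670/800) ≈ 2.78737.

α ≈ 2.787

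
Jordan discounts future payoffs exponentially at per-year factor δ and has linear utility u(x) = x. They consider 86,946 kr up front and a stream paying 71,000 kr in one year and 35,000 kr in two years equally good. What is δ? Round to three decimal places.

The stream is worth 71000δ + 35000δ² today, so 71000δ + 35000δ² = 86946.
Rearranged: 35000δ² + 71000δ − 86946 = 0.
By the quadratic formula (taking the positive root), δ = (−71000 + √17213440000.00) / 70000 ≈ 0.860.

δ ≈ 0.860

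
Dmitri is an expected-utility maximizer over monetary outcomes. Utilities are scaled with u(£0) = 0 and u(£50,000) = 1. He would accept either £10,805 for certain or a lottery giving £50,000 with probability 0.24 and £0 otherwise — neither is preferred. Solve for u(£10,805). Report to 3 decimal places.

The indifference gives u(£10,805) = 0.24·u(£50,000) + 0.76·u(£0) = 0.24·1 + 0.76·0 = 0.24.

0.240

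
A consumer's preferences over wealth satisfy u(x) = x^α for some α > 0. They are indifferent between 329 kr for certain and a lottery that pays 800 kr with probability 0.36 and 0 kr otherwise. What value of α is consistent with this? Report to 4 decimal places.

The lottery's expected utility is 0.36·u(800) + 0.64·u(0) = 0.36·800^α (since u(0) = 0 for α > 0).
Indifference: 329^α = 0.36·800^α, so (329/800)^α = 0.36.
Taking logs: α·ln(329/800) = ln(0.36), so α = -1.0216512 / -0.8885540 ≈ 1.1498.

α ≈ 1.1498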